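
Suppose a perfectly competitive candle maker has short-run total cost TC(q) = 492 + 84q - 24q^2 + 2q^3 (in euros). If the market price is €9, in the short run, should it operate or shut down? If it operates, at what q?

From TC, MC = TC'(q) = 84 - 48q + 6q^2 and AVC = VC/q = 84 - 24q + 2q^2.
The AVC parabola has its vertex at q = 24/4 = 6, where AVC = 84 - 24·6 + 2·6^2 = €12.
Since P = €9 < min AVC = €12, price fails to cover variable cost at any output.
Shutting down limits the loss to fixed cost, €492.

Shut down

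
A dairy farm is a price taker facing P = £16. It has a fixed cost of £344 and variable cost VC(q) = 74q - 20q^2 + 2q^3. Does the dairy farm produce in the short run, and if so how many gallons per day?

Shut down

Variable cost is VC = 74q - 20q^2 + 2q^3, so AVC = VC/q = 74 - 20q + 2q^2 and MC = dTC/dq = 74 - 40q + 6q^2.
The AVC parabola has its vertex at q = 20/4 = 5, where AVC = 74 - 20·5 + 2·5^2 = £24.
P = £16 lies below min AVC = £24; no output level covers variable cost.
Best response: produce nothing and absorb the £344 fixed cost.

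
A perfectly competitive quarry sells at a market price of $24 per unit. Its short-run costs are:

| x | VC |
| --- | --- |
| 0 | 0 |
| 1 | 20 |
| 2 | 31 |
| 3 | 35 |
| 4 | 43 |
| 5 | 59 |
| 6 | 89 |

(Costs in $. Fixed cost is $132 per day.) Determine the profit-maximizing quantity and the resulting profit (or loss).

x = 5; profit = -$71

Profit at each row (π = 24x − TC): x=0: -132; x=1: -128; x=2: -115; x=3: -95; x=4: -79; x=5: -71; x=6: -77.
Profit is maximized at x = 5. AVC there is 59/5 = $11.80 ≤ P, so producing beats shutting down (which would give -$132).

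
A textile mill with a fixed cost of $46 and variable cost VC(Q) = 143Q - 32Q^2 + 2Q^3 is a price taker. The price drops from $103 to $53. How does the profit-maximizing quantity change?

Output falls from 10 to 9

MC = 143 - 64Q + 6Q^2; the shutdown threshold is min AVC = $15 (at Q = 8).
With P = $103 above the shutdown price, P = MC gives Q = 10.
At P = $53 ≥ min AVC, set P = MC: Q = 9. The firm stays open but cuts output.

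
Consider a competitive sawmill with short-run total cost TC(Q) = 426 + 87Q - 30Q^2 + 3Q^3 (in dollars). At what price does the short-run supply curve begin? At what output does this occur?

Short-run supply begins at min AVC. From VC = 87Q - 30Q^2 + 3Q^3, AVC = 87 - 30Q + 3Q^2.
dAVC/dQ = -30 + 6Q = 0 gives Q = 5. min AVC = 87 - 30·5 + 3·5^2 = 12.
So the shutdown price is $12.

$12 per unit, at Q = 5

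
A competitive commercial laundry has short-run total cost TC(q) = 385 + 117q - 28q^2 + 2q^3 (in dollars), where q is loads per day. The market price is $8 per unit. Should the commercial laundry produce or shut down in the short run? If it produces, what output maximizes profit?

Variable cost is VC = 117q - 28q^2 + 2q^3, so AVC = VC/q = 117 - 28q + 2q^2 and MC = dTC/dq = 117 - 56q + 6q^2.
AVC hits its minimum where MC = AVC, at q = 7, giving min AVC = 117 - 28·7 + 2·7^2 = $19.
With P < min AVC ($8 < $19), every unit sold adds to the loss.
Best response: produce nothing and absorb the $385 fixed cost.

Shut down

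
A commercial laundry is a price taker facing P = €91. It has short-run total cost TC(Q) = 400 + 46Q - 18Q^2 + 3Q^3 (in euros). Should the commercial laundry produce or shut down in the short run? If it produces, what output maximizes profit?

Strip out fixed cost: VC = 46Q - 18Q^2 + 3Q^3. Then AVC = 46 - 18Q + 3Q^2 and MC = 46 - 36Q + 9Q^2.
The AVC parabola has its vertex at Q = 18/6 = 3, where AVC = 46 - 18·3 + 3·3^2 = €19.
P = €91 exceeds min AVC = €19, so the firm stays open.
Set P = MC: 91 = 46 - 36Q + 9Q^2 → -45 - 36Q + 9Q^2 = 0. The roots are Q = -1 and Q = 5; the profit-maximizing output is on the rising part of MC, so Q* = 5.
Check: AVC at Q = 5 is €31 ≤ P, so revenue covers variable cost.
Profit = P·Q − TC = 91·5 − 555 = -€100, a loss, but smaller than the €400 fixed cost the firm would lose by shutting down.

Produce at Q = 5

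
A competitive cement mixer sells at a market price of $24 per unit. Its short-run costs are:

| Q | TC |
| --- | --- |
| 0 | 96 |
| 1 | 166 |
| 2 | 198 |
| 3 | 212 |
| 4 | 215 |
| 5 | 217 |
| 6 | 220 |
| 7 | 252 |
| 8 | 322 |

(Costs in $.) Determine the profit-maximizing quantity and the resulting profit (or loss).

Profit at each row (π = 24Q − TC): Q=0: -96; Q=1: -142; Q=2: -150; Q=3: -140; Q=4: -119; Q=5: -97; Q=6: -76; Q=7: -84; Q=8: -130.
Profit is maximized at Q = 6. AVC there is 124/6 = $20.67 ≤ P, so producing beats shutting down (which would give -$96).

Q = 6; profit = -$76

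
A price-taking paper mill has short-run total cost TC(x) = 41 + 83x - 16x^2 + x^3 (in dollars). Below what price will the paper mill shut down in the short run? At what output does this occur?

The shutdown price is the minimum of AVC. VC = 83x - 16x^2 + x^3, so AVC = 83 - 16x + x^2.
dAVC/dx = -16 + 2x = 0 gives x = 8. min AVC = 83 - 16·8 + 8^2 = 19.
For P < $19 the firm produces nothing.

$19 per unit, at x = 8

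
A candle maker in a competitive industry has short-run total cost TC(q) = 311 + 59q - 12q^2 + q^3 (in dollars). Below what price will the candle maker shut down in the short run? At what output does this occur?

The firm shuts down when price falls below the minimum of average variable cost. AVC = VC/q = 59 - 12q + q^2.
dAVC/dq = -12 + 2q = 0 gives q = 6. min AVC = 59 - 12·6 + 6^2 = 23.
For P < $23 the firm produces nothing.

$23 per unit, at q = 6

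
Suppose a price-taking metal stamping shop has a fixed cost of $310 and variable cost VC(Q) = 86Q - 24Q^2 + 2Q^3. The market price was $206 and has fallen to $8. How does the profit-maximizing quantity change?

MC = 86 - 48Q + 6Q^2; the shutdown threshold is min AVC = $14 (at Q = 6).
With P = $206 above the shutdown price, P = MC gives Q = 10.
At P = $8 < min AVC = $14, price no longer covers variable cost at any output, so the firm shuts down: Q = 0.

Output falls from 10 to 0 (the firm shuts down)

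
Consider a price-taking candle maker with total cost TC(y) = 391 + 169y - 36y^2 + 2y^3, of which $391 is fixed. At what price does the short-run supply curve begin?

$7 per unit

The shutdown price is the minimum of AVC. VC = 169y - 36y^2 + 2y^3, so AVC = 169 - 36y + 2y^2.
At the minimum of AVC, MC = AVC. MC = 169 - 72y + 6y^2; setting MC = AVC gives 4y^2 - 36y = 0, so y = 9. min AVC = 7.
The firm shuts down for any P below $7.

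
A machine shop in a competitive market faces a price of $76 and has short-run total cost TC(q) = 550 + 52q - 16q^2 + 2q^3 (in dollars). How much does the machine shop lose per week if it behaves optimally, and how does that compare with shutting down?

Profit = -$262 at q = 6

AVC = 52 - 16q + 2q^2 has its minimum $20 at q = 4; price $76 clears that bar, so the firm operates.
With MC = 52 - 32q + 6q^2, P = MC on the upward-sloping part at q* = 6.
TR = 76·6 = 456. TC = 550 + 168 = 718. Profit = 456 − 718 = -$262.
Shutting down would mean losing the fixed cost of $550, so operating at a loss of $262 is better by $288.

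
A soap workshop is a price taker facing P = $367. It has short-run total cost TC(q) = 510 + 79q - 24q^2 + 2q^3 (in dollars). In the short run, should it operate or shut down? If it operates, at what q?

From TC, MC = TC'(q) = 79 - 48q + 6q^2 and AVC = VC/q = 79 - 24q + 2q^2.
AVC hits its minimum where MC = AVC, at q = 6, giving min AVC = 79 - 24·6 + 2·6^2 = $7.
Since P = $367 ≥ min AVC = $7, price covers variable cost and the firm should produce.
P = MC gives -288 - 48q + 6q^2 = 0, with roots -4 and 12. Take the larger (rising MC): q* = 12.
Check: AVC at q = 12 is $79 ≤ P, so revenue covers variable cost.
Profit = P·q − TC = 367·12 − 1458 = $2946.

Produce at q = 12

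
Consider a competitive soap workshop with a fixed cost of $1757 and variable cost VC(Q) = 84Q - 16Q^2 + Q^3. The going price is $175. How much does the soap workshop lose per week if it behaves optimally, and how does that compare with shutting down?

AVC = 84 - 16Q + Q^2 has its minimum $20 at Q = 8; price $175 clears that bar, so the firm operates.
MC = 84 - 32Q + 3Q^2. Setting P = MC and taking the root on the rising branch gives Q* = 13.
TR = 175·13 = 2275. TC = 1757 + 585 = 2342. Profit = 2275 − 2342 = -$67.
That loss of $67 beats the $1757 the firm would lose by shutting down; producing recovers $1690 of fixed cost.

Profit = -$67 at Q = 13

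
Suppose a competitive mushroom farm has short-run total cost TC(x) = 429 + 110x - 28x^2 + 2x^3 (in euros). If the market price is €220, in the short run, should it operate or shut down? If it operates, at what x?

Produce at x = 11

Variable cost is VC = 110x - 28x^2 + 2x^3, so AVC = VC/x = 110 - 28x + 2x^2 and MC = dTC/dx = 110 - 56x + 6x^2.
AVC is minimized where dAVC/dx = -28 + 4x = 0, at x = 7; min AVC = 110 - 28·7 + 2·7^2 = €12.
P = €220 exceeds min AVC = €12, so the firm stays open.
Set P = MC: 220 = 110 - 56x + 6x^2 → -110 - 56x + 6x^2 = 0. The roots are x = -5/3 and x = 11; the profit-maximizing output is on the rising part of MC, so x* = 11.
Check: AVC at x = 11 is €44 ≤ P, so revenue covers variable cost.
Profit = P·x − TC = 220·11 − 913 = €1507.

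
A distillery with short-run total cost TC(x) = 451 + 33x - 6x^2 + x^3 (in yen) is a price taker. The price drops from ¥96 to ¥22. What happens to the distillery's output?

AVC = 33 - 6x + x^2, minimized at x = 3 where min AVC = ¥24. MC = 33 - 12x + 3x^2.
At P = ¥96 ≥ min AVC, set P = MC on the rising branch: x = 7.
At P = ¥22 < min AVC = ¥24, price no longer covers variable cost at any output, so the firm shuts down: x = 0.

Output falls from 7 to 0 (the firm shuts down)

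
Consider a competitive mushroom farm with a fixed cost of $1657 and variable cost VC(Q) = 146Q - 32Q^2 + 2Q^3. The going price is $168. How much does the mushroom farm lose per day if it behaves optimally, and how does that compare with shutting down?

AVC = 146 - 32Q + 2Q^2 has its minimum $18 at Q = 8; price $168 clears that bar, so the firm operates.
MC = 146 - 64Q + 6Q^2. Setting P = MC and taking the root on the rising branch gives Q* = 11.
TR = 168·11 = 1848. TC = 1657 + 396 = 2053. Profit = 1848 − 2053 = -$205.
Shutting down would mean losing the fixed cost of $1657, so operating at a loss of $205 is better by $1452.

Profit = -$205 at Q = 11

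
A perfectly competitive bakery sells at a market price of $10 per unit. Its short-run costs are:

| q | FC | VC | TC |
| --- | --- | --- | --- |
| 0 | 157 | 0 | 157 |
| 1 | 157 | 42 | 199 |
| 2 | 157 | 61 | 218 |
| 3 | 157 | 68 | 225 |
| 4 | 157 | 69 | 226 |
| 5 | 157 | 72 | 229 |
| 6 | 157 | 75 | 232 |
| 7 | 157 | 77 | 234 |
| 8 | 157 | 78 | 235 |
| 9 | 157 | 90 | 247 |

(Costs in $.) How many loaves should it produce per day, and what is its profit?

Tabulate TR − TC: q=0: -157; q=1: -189; q=2: -198; q=3: -195; q=4: -186; q=5: -179; q=6: -172; q=7: -164; q=8: -155; q=9: -157.
Profit is maximized at q = 8. AVC there is 78/8 = $9.75 ≤ P, so producing beats shutting down (which would give -$157).

q = 8; profit = -$155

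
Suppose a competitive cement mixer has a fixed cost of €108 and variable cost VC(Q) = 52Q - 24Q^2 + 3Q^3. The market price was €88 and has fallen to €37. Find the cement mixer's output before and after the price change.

AVC = 52 - 24Q + 3Q^2, minimized at Q = 4 where min AVC = €4. MC = 52 - 48Q + 9Q^2.
With P = €88 above the shutdown price, P = MC gives Q = 6.
At P = €37 ≥ min AVC, set P = MC: Q = 5. The firm stays open but cuts output.

Output falls from 6 to 5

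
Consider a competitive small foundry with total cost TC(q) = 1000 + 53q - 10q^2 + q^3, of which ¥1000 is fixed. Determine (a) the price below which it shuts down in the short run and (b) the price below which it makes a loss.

AVC = 53 - 10q + q^2; minimized at q = 5, giving min AVC = ¥28. That is the shutdown price.
ATC = 1000/q + 53 - 10q + q^2. Setting dATC/dq = −1000/q^2 − 10 + 2q = 0 gives q = 10 (since 2·10^3 − 10·10^2 = 1000).
min ATC = 1000/10 + 53 − 10·10 + 10^2 = ¥153. That is the break-even price.
For ¥28 ≤ P < ¥153 the firm produces at a loss; below ¥28 it shuts down.

Shutdown price = ¥28; break-even price = ¥153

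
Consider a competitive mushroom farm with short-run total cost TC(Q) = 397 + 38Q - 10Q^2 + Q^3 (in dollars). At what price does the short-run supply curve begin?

$13 per unit

Short-run supply begins at min AVC. From VC = 38Q - 10Q^2 + Q^3, AVC = 38 - 10Q + Q^2.
At the minimum of AVC, MC = AVC. MC = 38 - 20Q + 3Q^2; setting MC = AVC gives 2Q^2 - 10Q = 0, so Q = 5. min AVC = 13.
The firm shuts down for any P below $13.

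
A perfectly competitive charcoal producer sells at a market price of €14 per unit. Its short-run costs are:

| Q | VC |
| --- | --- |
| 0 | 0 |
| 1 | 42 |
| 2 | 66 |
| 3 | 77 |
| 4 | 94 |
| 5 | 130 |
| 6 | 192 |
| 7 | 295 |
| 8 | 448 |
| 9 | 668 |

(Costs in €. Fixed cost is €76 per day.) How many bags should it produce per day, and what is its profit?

Q = 0 (shut down); profit = -€76

Tabulate TR − TC: Q=0: -76; Q=1: -104; Q=2: -114; Q=3: -111; Q=4: -114; Q=5: -136; Q=6: -184; Q=7: -273; Q=8: -412; Q=9: -618.
Profit is highest at Q = 0. Equivalently, the lowest AVC in the table is 94/4 ≈ €23.50 at Q = 4, and P = €14 falls below it — price never covers variable cost, so the firm shuts down and loses only its fixed cost.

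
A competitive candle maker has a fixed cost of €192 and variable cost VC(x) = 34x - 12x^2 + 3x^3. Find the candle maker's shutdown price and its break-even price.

AVC = 34 - 12x + 3x^2; minimized at x = 2, giving min AVC = €22. That is the shutdown price.
ATC = 192/x + 34 - 12x + 3x^2. Setting dATC/dx = −192/x^2 − 12 + 6x = 0 gives x = 4 (since 6·4^3 − 12·4^2 = 192).
min ATC = 192/4 + 34 − 12·4 + 3·4^2 = €82. That is the break-even price.
For €22 ≤ P < €82 the firm produces at a loss; below €22 it shuts down.

Shutdown price = €22; break-even price = €82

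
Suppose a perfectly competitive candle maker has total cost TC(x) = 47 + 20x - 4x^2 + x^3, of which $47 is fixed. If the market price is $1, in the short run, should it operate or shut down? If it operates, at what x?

Shut down

Strip out fixed cost: VC = 20x - 4x^2 + x^3. Then AVC = 20 - 4x + x^2 and MC = 20 - 8x + 3x^2.
AVC hits its minimum where MC = AVC, at x = 2, giving min AVC = 20 - 4·2 + 2^2 = $16.
Since P = $1 < min AVC = $16, price fails to cover variable cost at any output.
Best response: produce nothing and absorb the $47 fixed cost.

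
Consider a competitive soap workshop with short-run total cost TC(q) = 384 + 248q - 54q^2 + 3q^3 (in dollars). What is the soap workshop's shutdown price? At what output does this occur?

Short-run supply begins at min AVC. From VC = 248q - 54q^2 + 3q^3, AVC = 248 - 54q + 3q^2.
At the minimum of AVC, MC = AVC. MC = 248 - 108q + 9q^2; setting MC = AVC gives 6q^2 - 54q = 0, so q = 9. min AVC = 5.
For P < $5 the firm produces nothing.

$5 per unit, at q = 9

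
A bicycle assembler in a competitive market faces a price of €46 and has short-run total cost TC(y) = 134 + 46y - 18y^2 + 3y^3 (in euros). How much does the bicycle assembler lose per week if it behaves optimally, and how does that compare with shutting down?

Profit = -€38 at y = 4

AVC = 46 - 18y + 3y^2 has its minimum €19 at y = 3; price €46 clears that bar, so the firm operates.
With MC = 46 - 36y + 9y^2, P = MC on the upward-sloping part at y* = 4.
TR = 46·4 = 184. TC = 134 + 88 = 222. Profit = 184 − 222 = -€38.
By producing, the firm covers all variable cost plus €96 of fixed cost; shutting down would lose the full €134.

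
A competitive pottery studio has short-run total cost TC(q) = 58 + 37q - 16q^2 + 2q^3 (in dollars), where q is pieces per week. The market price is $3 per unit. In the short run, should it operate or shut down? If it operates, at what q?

Variable cost is VC = 37q - 16q^2 + 2q^3, so AVC = VC/q = 37 - 16q + 2q^2 and MC = dTC/dq = 37 - 32q + 6q^2.
The AVC parabola has its vertex at q = 16/4 = 4, where AVC = 37 - 16·4 + 2·4^2 = $5.
Since P = $3 < min AVC = $5, price fails to cover variable cost at any output.
The firm minimizes its loss by shutting down and losing only its fixed cost of $58.

Shut down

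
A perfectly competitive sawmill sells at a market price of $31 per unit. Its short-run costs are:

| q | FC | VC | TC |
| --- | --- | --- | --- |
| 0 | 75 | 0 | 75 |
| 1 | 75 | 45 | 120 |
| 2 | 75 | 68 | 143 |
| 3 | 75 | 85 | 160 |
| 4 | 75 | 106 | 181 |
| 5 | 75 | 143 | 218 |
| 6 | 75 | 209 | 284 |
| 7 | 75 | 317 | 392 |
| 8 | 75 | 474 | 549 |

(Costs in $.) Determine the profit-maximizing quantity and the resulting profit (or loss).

Compute π = P·q − TC at each output: q=0: -75; q=1: -89; q=2: -81; q=3: -67; q=4: -57; q=5: -63; q=6: -98; q=7: -175; q=8: -301.
Profit is maximized at q = 4. AVC there is 106/4 = $26.50 ≤ P, so producing beats shutting down (which would give -$75).

q = 4; profit = -$57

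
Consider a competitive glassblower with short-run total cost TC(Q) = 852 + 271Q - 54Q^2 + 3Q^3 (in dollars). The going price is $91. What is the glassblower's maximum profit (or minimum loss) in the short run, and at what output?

AVC = 271 - 54Q + 3Q^2 has its minimum $28 at Q = 9; price $91 clears that bar, so the firm operates.
MC = 271 - 108Q + 9Q^2. Setting P = MC and taking the root on the rising branch gives Q* = 10.
TR = 91·10 = 910. TC = 852 + 310 = 1162. Profit = 910 − 1162 = -$252.
Shutting down would mean losing the fixed cost of $852, so operating at a loss of $252 is better by $600.

Profit = -$252 at Q = 10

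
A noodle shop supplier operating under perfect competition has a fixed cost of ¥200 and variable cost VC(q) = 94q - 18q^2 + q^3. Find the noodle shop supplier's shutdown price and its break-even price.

Shutdown price = ¥13; break-even price = ¥34

Shutdown price = min AVC. AVC = 94 - 18q + q^2, with vertex at q = 9 and minimum ¥13.
ATC = 200/q + 94 - 18q + q^2. Setting dATC/dq = −200/q^2 − 18 + 2q = 0 gives q = 10 (since 2·10^3 − 18·10^2 = 200).
min ATC = 200/10 + 94 − 18·10 + 10^2 = ¥34. That is the break-even price.
Between these two prices the firm operates at a loss; above ¥34 it earns a profit.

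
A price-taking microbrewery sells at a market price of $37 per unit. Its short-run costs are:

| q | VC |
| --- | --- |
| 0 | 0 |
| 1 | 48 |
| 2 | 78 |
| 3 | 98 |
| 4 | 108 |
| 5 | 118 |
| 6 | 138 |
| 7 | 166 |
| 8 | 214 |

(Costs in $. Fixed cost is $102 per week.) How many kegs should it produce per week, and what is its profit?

q = 7; profit = -$9

Tabulate TR − TC: q=0: -102; q=1: -113; q=2: -106; q=3: -89; q=4: -62; q=5: -35; q=6: -18; q=7: -9; q=8: -20.
Profit is maximized at q = 7. AVC there is 166/7 = $23.71 ≤ P, so producing beats shutting down (which would give -$102).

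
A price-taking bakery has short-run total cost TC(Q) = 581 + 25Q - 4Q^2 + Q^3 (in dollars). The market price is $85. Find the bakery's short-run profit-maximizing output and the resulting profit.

AVC = 25 - 4Q + Q^2 has its minimum $21 at Q = 2; price $85 clears that bar, so the firm operates.
With MC = 25 - 8Q + 3Q^2, P = MC on the upward-sloping part at Q* = 6.
TR = 85·6 = 510. TC = 581 + 222 = 803. Profit = 510 − 803 = -$293.
Shutting down would mean losing the fixed cost of $581, so operating at a loss of $293 is better by $288.

Profit = -$293 at Q = 6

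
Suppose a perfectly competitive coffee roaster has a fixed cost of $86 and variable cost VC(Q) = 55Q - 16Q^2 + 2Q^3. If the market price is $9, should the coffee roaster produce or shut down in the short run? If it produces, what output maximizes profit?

From TC, MC = TC'(Q) = 55 - 32Q + 6Q^2 and AVC = VC/Q = 55 - 16Q + 2Q^2.
AVC hits its minimum where MC = AVC, at Q = 4, giving min AVC = 55 - 16·4 + 2·4^2 = $23.
Since P = $9 < min AVC = $23, price fails to cover variable cost at any output.
Best response: produce nothing and absorb the $86 fixed cost.

Shut down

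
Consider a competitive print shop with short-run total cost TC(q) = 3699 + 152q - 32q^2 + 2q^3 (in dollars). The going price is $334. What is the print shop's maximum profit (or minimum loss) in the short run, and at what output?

Profit = -$319 at q = 13

AVC = 152 - 32q + 2q^2; min AVC = $24 at q = 8. Since P = $334 ≥ min AVC, the firm produces.
MC = 152 - 64q + 6q^2. Setting P = MC and taking the root on the rising branch gives q* = 13.
TR = 334·13 = 4342. TC = 3699 + 962 = 4661. Profit = 4342 − 4661 = -$319.
By producing, the firm covers all variable cost plus $3380 of fixed cost; shutting down would lose the full $3699.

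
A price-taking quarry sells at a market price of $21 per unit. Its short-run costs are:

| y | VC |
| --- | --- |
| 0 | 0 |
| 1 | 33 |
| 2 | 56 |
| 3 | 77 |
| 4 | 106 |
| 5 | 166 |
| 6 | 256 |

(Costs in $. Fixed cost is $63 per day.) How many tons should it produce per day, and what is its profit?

y = 0 (shut down); profit = -$63

Tabulate TR − TC: y=0: -63; y=1: -75; y=2: -77; y=3: -77; y=4: -85; y=5: -124; y=6: -193.
Profit is highest at y = 0. Equivalently, the lowest AVC in the table is 77/3 ≈ $25.67 at y = 3, and P = $21 falls below it — price never covers variable cost, so the firm shuts down and loses only its fixed cost.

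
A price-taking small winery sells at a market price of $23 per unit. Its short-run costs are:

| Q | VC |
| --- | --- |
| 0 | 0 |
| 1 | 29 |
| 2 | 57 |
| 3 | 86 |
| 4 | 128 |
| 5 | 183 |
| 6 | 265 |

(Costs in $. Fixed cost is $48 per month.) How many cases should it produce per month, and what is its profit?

Profit at each row (π = 23Q − TC): Q=0: -48; Q=1: -54; Q=2: -59; Q=3: -65; Q=4: -84; Q=5: -116; Q=6: -175.
Profit is highest at Q = 0. Equivalently, the lowest AVC in the table is 57/2 ≈ $28.50 at Q = 2, and P = $23 falls below it — price never covers variable cost, so the firm shuts down and loses only its fixed cost.

Q = 0 (shut down); profit = -$48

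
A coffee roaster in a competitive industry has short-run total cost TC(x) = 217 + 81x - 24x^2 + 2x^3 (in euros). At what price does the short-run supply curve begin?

€9 per unit

Short-run supply begins at min AVC. From VC = 81x - 24x^2 + 2x^3, AVC = 81 - 24x + 2x^2.
dAVC/dx = -24 + 4x = 0 gives x = 6. min AVC = 81 - 24·6 + 2·6^2 = 9.
The firm shuts down for any P below €9.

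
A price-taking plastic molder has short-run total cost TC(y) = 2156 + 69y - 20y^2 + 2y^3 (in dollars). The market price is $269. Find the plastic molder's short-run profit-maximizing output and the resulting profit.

AVC = 69 - 20y + 2y^2 has its minimum $19 at y = 5; price $269 clears that bar, so the firm operates.
With MC = 69 - 40y + 6y^2, P = MC on the upward-sloping part at y* = 10.
TR = 269·10 = 2690. TC = 2156 + 690 = 2846. Profit = 2690 − 2846 = -$156.
By producing, the firm covers all variable cost plus $2000 of fixed cost; shutting down would lose the full $2156.

Profit = -$156 at y = 10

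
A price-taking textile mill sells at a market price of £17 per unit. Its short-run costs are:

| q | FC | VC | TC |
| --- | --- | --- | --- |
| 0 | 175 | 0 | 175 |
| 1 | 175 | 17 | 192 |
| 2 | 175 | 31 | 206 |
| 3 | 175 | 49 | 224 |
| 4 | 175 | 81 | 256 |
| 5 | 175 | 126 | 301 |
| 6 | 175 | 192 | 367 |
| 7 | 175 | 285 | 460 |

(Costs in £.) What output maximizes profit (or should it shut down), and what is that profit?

q = 2; profit = -£172

Compute π = P·q − TC at each output: q=0: -175; q=1: -175; q=2: -172; q=3: -173; q=4: -188; q=5: -216; q=6: -265; q=7: -341.
Profit is maximized at q = 2. AVC there is 31/2 = £15.50 ≤ P, so producing beats shutting down (which would give -£175).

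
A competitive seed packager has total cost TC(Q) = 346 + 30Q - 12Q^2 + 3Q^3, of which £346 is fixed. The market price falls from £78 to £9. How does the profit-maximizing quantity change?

Output falls from 4 to 0 (the firm shuts down)

MC = 30 - 24Q + 9Q^2; the shutdown threshold is min AVC = £18 (at Q = 2).
With P = £78 above the shutdown price, P = MC gives Q = 4.
At P = £9 < min AVC = £18, price no longer covers variable cost at any output, so the firm shuts down: Q = 0.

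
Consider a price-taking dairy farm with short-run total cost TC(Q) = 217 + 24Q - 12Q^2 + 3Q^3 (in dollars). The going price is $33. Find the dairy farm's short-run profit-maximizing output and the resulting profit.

Profit = -$163 at Q = 3

AVC = 24 - 12Q + 3Q^2; min AVC = $12 at Q = 2. Since P = $33 ≥ min AVC, the firm produces.
With MC = 24 - 24Q + 9Q^2, P = MC on the upward-sloping part at Q* = 3.
TR = 33·3 = 99. TC = 217 + 45 = 262. Profit = 99 − 262 = -$163.
That loss of $163 beats the $217 the firm would lose by shutting down; producing recovers $54 of fixed cost.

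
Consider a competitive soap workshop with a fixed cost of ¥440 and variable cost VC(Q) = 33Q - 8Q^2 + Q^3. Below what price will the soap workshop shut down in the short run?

The firm shuts down when price falls below the minimum of average variable cost. AVC = VC/Q = 33 - 8Q + Q^2.
dAVC/dQ = -8 + 2Q = 0 gives Q = 4. min AVC = 33 - 8·4 + 4^2 = 17.
For P < ¥17 the firm produces nothing.

¥17 per unit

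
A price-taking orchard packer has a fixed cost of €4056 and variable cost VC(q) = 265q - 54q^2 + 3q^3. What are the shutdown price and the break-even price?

Shutdown price = €22; break-even price = €382

AVC = 265 - 54q + 3q^2; minimized at q = 9, giving min AVC = €22. That is the shutdown price.
ATC = 4056/q + 265 - 54q + 3q^2. Setting dATC/dq = −4056/q^2 − 54 + 6q = 0 gives q = 13 (since 6·13^3 − 54·13^2 = 4056).
min ATC = 4056/13 + 265 − 54·13 + 3·13^2 = €382. That is the break-even price.
Between these two prices the firm operates at a loss; above €382 it earns a profit.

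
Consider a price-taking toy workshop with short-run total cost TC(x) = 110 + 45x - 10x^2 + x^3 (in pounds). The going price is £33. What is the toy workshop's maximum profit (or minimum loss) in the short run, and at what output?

AVC = 45 - 10x + x^2 has its minimum £20 at x = 5; price £33 clears that bar, so the firm operates.
With MC = 45 - 20x + 3x^2, P = MC on the upward-sloping part at x* = 6.
TR = 33·6 = 198. TC = 110 + 126 = 236. Profit = 198 − 236 = -£38.
That loss of £38 beats the £110 the firm would lose by shutting down; producing recovers £72 of fixed cost.

Profit = -£38 at x = 6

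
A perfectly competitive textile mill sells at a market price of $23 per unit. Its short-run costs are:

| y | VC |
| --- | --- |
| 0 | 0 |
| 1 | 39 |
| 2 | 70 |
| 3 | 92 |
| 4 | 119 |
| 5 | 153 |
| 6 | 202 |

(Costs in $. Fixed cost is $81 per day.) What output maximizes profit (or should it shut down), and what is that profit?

y = 0 (shut down); profit = -$81

Compute π = P·y − TC at each output: y=0: -81; y=1: -97; y=2: -105; y=3: -104; y=4: -108; y=5: -119; y=6: -145.
Profit is highest at y = 0. Equivalently, the lowest AVC in the table is 119/4 ≈ $29.75 at y = 4, and P = $23 falls below it — price never covers variable cost, so the firm shuts down and loses only its fixed cost.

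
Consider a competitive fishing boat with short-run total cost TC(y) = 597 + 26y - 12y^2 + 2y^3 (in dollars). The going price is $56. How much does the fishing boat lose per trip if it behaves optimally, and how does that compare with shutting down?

AVC = 26 - 12y + 2y^2; min AVC = $8 at y = 3. Since P = $56 ≥ min AVC, the firm produces.
MC = 26 - 24y + 6y^2. Setting P = MC and taking the root on the rising branch gives y* = 5.
TR = 56·5 = 280. TC = 597 + 80 = 677. Profit = 280 − 677 = -$397.
By producing, the firm covers all variable cost plus $200 of fixed cost; shutting down would lose the full $597.

Profit = -$397 at y = 5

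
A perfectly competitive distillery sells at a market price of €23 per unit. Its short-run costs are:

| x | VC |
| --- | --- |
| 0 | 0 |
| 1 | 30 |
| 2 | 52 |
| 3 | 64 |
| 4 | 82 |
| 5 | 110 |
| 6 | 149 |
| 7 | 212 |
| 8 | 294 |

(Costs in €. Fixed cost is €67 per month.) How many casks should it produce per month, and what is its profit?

x = 4; profit = -€57

Compute π = P·x − TC at each output: x=0: -67; x=1: -74; x=2: -73; x=3: -62; x=4: -57; x=5: -62; x=6: -78; x=7: -118; x=8: -177.
Profit is maximized at x = 4. AVC there is 82/4 = €20.50 ≤ P, so producing beats shutting down (which would give -€67).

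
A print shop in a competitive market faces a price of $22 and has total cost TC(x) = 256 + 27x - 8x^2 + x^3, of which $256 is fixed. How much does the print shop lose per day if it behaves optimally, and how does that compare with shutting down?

AVC = 27 - 8x + x^2 has its minimum $11 at x = 4; price $22 clears that bar, so the firm operates.
MC = 27 - 16x + 3x^2. Setting P = MC and taking the root on the rising branch gives x* = 5.
TR = 22·5 = 110. TC = 256 + 60 = 316. Profit = 110 − 316 = -$206.
Shutting down would mean losing the fixed cost of $256, so operating at a loss of $206 is better by $50.

Profit = -$206 at x = 5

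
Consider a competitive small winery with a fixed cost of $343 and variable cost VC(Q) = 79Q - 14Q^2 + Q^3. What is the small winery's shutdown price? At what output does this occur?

$30 per unit, at Q = 7

Short-run supply begins at min AVC. From VC = 79Q - 14Q^2 + Q^3, AVC = 79 - 14Q + Q^2.
At the minimum of AVC, MC = AVC. MC = 79 - 28Q + 3Q^2; setting MC = AVC gives 2Q^2 - 14Q = 0, so Q = 7. min AVC = 30.
For P < $30 the firm produces nothing.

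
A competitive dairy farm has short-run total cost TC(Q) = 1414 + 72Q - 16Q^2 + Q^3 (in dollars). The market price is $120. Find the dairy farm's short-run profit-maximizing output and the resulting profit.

AVC = 72 - 16Q + Q^2; min AVC = $8 at Q = 8. Since P = $120 ≥ min AVC, the firm produces.
With MC = 72 - 32Q + 3Q^2, P = MC on the upward-sloping part at Q* = 12.
TR = 120·12 = 1440. TC = 1414 + 288 = 1702. Profit = 1440 − 1702 = -$262.
By producing, the firm covers all variable cost plus $1152 of fixed cost; shutting down would lose the full $1414.

Profit = -$262 at Q = 12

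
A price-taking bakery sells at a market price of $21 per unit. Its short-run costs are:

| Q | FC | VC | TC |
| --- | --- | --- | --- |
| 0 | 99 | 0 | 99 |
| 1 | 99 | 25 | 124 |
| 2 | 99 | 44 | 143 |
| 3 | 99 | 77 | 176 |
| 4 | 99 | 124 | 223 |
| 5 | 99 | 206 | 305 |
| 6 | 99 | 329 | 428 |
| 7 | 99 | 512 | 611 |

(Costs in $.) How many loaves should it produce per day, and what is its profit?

Tabulate TR − TC: Q=0: -99; Q=1: -103; Q=2: -101; Q=3: -113; Q=4: -139; Q=5: -200; Q=6: -302; Q=7: -464.
Profit is highest at Q = 0. Equivalently, the lowest AVC in the table is 44/2 ≈ $22 at Q = 2, and P = $21 falls below it — price never covers variable cost, so the firm shuts down and loses only its fixed cost.

Q = 0 (shut down); profit = -$99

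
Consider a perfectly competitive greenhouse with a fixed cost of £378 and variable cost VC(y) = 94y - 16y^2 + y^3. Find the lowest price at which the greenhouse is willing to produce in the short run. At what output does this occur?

£30 per unit, at y = 8

The shutdown price is the minimum of AVC. VC = 94y - 16y^2 + y^3, so AVC = 94 - 16y + y^2.
At the minimum of AVC, MC = AVC. MC = 94 - 32y + 3y^2; setting MC = AVC gives 2y^2 - 16y = 0, so y = 8. min AVC = 30.
So the shutdown price is £30.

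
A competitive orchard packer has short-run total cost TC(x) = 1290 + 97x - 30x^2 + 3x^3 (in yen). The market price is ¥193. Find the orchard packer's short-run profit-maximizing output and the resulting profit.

AVC = 97 - 30x + 3x^2 has its minimum ¥22 at x = 5; price ¥193 clears that bar, so the firm operates.
With MC = 97 - 60x + 9x^2, P = MC on the upward-sloping part at x* = 8.
TR = 193·8 = 1544. TC = 1290 + 392 = 1682. Profit = 1544 − 1682 = -¥138.
That loss of ¥138 beats the ¥1290 the firm would lose by shutting down; producing recovers ¥1152 of fixed cost.

Profit = -¥138 at x = 8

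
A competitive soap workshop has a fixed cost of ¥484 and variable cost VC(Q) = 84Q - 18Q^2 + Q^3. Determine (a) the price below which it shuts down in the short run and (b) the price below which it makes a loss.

Shutdown price = min AVC. AVC = 84 - 18Q + Q^2, with vertex at Q = 9 and minimum ¥3.
ATC = 484/Q + 84 - 18Q + Q^2. Setting dATC/dQ = −484/Q^2 − 18 + 2Q = 0 gives Q = 11 (since 2·11^3 − 18·11^2 = 484).
min ATC = 484/11 + 84 − 18·11 + 11^2 = ¥51. That is the break-even price.
For ¥3 ≤ P < ¥51 the firm produces at a loss; below ¥3 it shuts down.

Shutdown price = ¥3; break-even price = ¥51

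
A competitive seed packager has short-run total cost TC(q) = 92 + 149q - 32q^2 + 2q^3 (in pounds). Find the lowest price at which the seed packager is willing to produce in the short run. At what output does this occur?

Short-run supply begins at min AVC. From VC = 149q - 32q^2 + 2q^3, AVC = 149 - 32q + 2q^2.
dAVC/dq = -32 + 4q = 0 gives q = 8. min AVC = 149 - 32·8 + 2·8^2 = 21.
For P < £21 the firm produces nothing.

£21 per unit, at q = 8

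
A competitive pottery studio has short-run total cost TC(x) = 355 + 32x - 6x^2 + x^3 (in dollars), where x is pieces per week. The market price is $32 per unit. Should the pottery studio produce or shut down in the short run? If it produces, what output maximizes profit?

Produce at x = 4

Variable cost is VC = 32x - 6x^2 + x^3, so AVC = VC/x = 32 - 6x + x^2 and MC = dTC/dx = 32 - 12x + 3x^2.
AVC hits its minimum where MC = AVC, at x = 3, giving min AVC = 32 - 6·3 + 3^2 = $23.
Because $32 ≥ $23, revenue can cover variable cost; the firm operates.
Set P = MC: 32 = 32 - 12x + 3x^2 → -12x + 3x^2 = 0. The roots are x = 0 and x = 4; the profit-maximizing output is on the rising part of MC, so x* = 4.
Check: AVC at x = 4 is $24 ≤ P, so revenue covers variable cost.
Profit = P·x − TC = 32·4 − 451 = -$323, a loss, but smaller than the $355 fixed cost the firm would lose by shutting down.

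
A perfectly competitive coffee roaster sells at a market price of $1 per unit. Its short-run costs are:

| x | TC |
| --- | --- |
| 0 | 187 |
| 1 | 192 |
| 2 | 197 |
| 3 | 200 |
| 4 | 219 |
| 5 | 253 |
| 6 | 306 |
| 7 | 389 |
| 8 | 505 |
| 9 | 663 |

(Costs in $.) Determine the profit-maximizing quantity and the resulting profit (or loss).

x = 0 (shut down); profit = -$187

Profit at each row (π = 1x − TC): x=0: -187; x=1: -191; x=2: -195; x=3: -197; x=4: -215; x=5: -248; x=6: -300; x=7: -382; x=8: -497; x=9: -654.
Profit is highest at x = 0. Equivalently, the lowest AVC in the table is 13/3 ≈ $4.33 at x = 3, and P = $1 falls below it — price never covers variable cost, so the firm shuts down and loses only its fixed cost.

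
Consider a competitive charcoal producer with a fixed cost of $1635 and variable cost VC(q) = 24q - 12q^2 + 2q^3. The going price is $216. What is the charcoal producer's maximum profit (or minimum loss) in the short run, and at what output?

AVC = 24 - 12q + 2q^2; min AVC = $6 at q = 3. Since P = $216 ≥ min AVC, the firm produces.
MC = 24 - 24q + 6q^2. Setting P = MC and taking the root on the rising branch gives q* = 8.
TR = 216·8 = 1728. TC = 1635 + 448 = 2083. Profit = 1728 − 2083 = -$355.
By producing, the firm covers all variable cost plus $1280 of fixed cost; shutting down would lose the full $1635.

Profit = -$355 at q = 8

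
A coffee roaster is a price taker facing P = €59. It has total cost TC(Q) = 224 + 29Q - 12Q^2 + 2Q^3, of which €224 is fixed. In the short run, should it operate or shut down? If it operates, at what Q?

Produce at Q = 5

Strip out fixed cost: VC = 29Q - 12Q^2 + 2Q^3. Then AVC = 29 - 12Q + 2Q^2 and MC = 29 - 24Q + 6Q^2.
AVC hits its minimum where MC = AVC, at Q = 3, giving min AVC = 29 - 12·3 + 2·3^2 = €11.
Since P = €59 ≥ min AVC = €11, price covers variable cost and the firm should produce.
P = MC gives -30 - 24Q + 6Q^2 = 0, with roots -1 and 5. Take the larger (rising MC): Q* = 5.
Check: AVC at Q = 5 is €19 ≤ P, so revenue covers variable cost.
Profit = P·Q − TC = 59·5 − 319 = -€24, a loss, but smaller than the €224 fixed cost the firm would lose by shutting down.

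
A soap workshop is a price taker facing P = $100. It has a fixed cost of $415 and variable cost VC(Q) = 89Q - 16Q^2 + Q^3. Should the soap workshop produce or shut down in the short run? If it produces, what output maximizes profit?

Produce at Q = 11

From TC, MC = TC'(Q) = 89 - 32Q + 3Q^2 and AVC = VC/Q = 89 - 16Q + Q^2.
AVC hits its minimum where MC = AVC, at Q = 8, giving min AVC = 89 - 16·8 + 8^2 = $25.
Because $100 ≥ $25, revenue can cover variable cost; the firm operates.
Solving P = MC: -11 - 32Q + 3Q^2 = 0 ⇒ Q = -1/3 or 11. On the upward-sloping branch, Q* = 11.
Check: AVC at Q = 11 is $34 ≤ P, so revenue covers variable cost.
Profit = P·Q − TC = 100·11 − 789 = $311.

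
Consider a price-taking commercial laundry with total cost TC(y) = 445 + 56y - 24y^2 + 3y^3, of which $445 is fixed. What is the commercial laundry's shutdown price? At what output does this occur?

$8 per unit, at y = 4

The firm shuts down when price falls below the minimum of average variable cost. AVC = VC/y = 56 - 24y + 3y^2.
dAVC/dy = -24 + 6y = 0 gives y = 4. min AVC = 56 - 24·4 + 3·4^2 = 8.
So the shutdown price is $8.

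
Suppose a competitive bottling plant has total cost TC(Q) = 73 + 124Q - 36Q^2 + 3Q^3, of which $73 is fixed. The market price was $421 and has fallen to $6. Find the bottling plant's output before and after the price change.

MC = 124 - 72Q + 9Q^2; the shutdown threshold is min AVC = $16 (at Q = 6).
With P = $421 above the shutdown price, P = MC gives Q = 11.
At P = $6 < min AVC = $16, price no longer covers variable cost at any output, so the firm shuts down: Q = 0.

Output falls from 11 to 0 (the firm shuts down)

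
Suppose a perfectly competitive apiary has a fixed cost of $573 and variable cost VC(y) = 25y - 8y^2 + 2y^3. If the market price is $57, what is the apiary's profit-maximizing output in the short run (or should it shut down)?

Produce at y = 4

From TC, MC = TC'(y) = 25 - 16y + 6y^2 and AVC = VC/y = 25 - 8y + 2y^2.
AVC is minimized where dAVC/dy = -8 + 4y = 0, at y = 2; min AVC = 25 - 8·2 + 2·2^2 = $17.
P = $57 exceeds min AVC = $17, so the firm stays open.
P = MC gives -32 - 16y + 6y^2 = 0, with roots -4/3 and 4. Take the larger (rising MC): y* = 4.
Check: AVC at y = 4 is $25 ≤ P, so revenue covers variable cost.
Profit = P·y − TC = 57·4 − 673 = -$445, a loss, but smaller than the $573 fixed cost the firm would lose by shutting down.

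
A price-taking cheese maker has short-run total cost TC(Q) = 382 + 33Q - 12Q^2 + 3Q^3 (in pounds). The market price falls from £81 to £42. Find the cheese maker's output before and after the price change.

Output falls from 4 to 3

MC = 33 - 24Q + 9Q^2; the shutdown threshold is min AVC = £21 (at Q = 2).
At P = £81 ≥ min AVC, set P = MC on the rising branch: Q = 4.
At P = £42 ≥ min AVC, set P = MC: Q = 3. The firm stays open but cuts output.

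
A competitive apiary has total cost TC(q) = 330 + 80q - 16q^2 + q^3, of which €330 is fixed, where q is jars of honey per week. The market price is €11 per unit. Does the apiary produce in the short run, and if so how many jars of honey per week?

From TC, MC = TC'(q) = 80 - 32q + 3q^2 and AVC = VC/q = 80 - 16q + q^2.
AVC is minimized where dAVC/dq = -16 + 2q = 0, at q = 8; min AVC = 80 - 16·8 + 8^2 = €16.
P = €11 lies below min AVC = €16; no output level covers variable cost.
Best response: produce nothing and absorb the €330 fixed cost.

Shut down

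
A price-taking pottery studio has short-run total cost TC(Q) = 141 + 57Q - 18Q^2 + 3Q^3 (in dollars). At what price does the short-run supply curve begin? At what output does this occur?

$30 per unit, at Q = 3

Short-run supply begins at min AVC. From VC = 57Q - 18Q^2 + 3Q^3, AVC = 57 - 18Q + 3Q^2.
At the minimum of AVC, MC = AVC. MC = 57 - 36Q + 9Q^2; setting MC = AVC gives 6Q^2 - 18Q = 0, so Q = 3. min AVC = 30.
For P < $30 the firm produces nothing.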